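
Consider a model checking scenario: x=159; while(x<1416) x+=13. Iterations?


Step 1: x goes from 159 toward 1416 by 13; the body runs while x<1416, so iterations = ceil((bound-start)/step)
Step 2: Distance=1257
Step 3: ceil(1257/13)=97

97


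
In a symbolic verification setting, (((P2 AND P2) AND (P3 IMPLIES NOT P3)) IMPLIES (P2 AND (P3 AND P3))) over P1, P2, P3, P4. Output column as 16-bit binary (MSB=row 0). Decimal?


Formula: (((P2 AND P2) AND (P3 IMPLIES NOT P3)) IMPLIES (P2 AND (P3 AND P3))) over P1, P2, P3, P4 (16 rows)
Evaluate each row (bits = P1,P2,P3,P4, MSB first):
  row 0 [0000]: (((0 AND 0) AND (0 IMPLIES NOT 0)) IMPLIES (0 AND (0 AND 0))) -> 1
  row 1 [0001]: (((0 AND 0) AND (0 IMPLIES NOT 0)) IMPLIES (0 AND (0 AND 0))) -> 1
  row 2 [0010]: (((0 AND 0) AND (1 IMPLIES NOT 1)) IMPLIES (0 AND (1 AND 1))) -> 1
  row 3 [0011]: (((0 AND 0) AND (1 IMPLIES NOT 1)) IMPLIES (0 AND (1 AND 1))) -> 1
  row 4 [0100]: (((1 AND 1) AND (0 IMPLIES NOT 0)) IMPLIES (1 AND (0 AND 0))) -> 0
  row 5 [0101]: (((1 AND 1) AND (0 IMPLIES NOT 0)) IMPLIES (1 AND (0 AND 0))) -> 0
  row 6 [0110]: (((1 AND 1) AND (1 IMPLIES NOT 1)) IMPLIES (1 AND (1 AND 1))) -> 1
  row 7 [0111]: (((1 AND 1) AND (1 IMPLIES NOT 1)) IMPLIES (1 AND (1 AND 1))) -> 1
  row 8 [1000]: (((0 AND 0) AND (0 IMPLIES NOT 0)) IMPLIES (0 AND (0 AND 0))) -> 1
  row 9 [1001]: (((0 AND 0) AND (0 IMPLIES NOT 0)) IMPLIES (0 AND (0 AND 0))) -> 1
  row 10 [1010]: (((0 AND 0) AND (1 IMPLIES NOT 1)) IMPLIES (0 AND (1 AND 1))) -> 1
  row 11 [1011]: (((0 AND 0) AND (1 IMPLIES NOT 1)) IMPLIES (0 AND (1 AND 1))) -> 1
  row 12 [1100]: (((1 AND 1) AND (0 IMPLIES NOT 0)) IMPLIES (1 AND (0 AND 0))) -> 0
  row 13 [1101]: (((1 AND 1) AND (0 IMPLIES NOT 0)) IMPLIES (1 AND (0 AND 0))) -> 0
  row 14 [1110]: (((1 AND 1) AND (1 IMPLIES NOT 1)) IMPLIES (1 AND (1 AND 1))) -> 1
  row 15 [1111]: (((1 AND 1) AND (1 IMPLIES NOT 1)) IMPLIES (1 AND (1 AND 1))) -> 1
Full result column, 4 rows per line (P1,P2 fixed per line; P3,P4 runs 00..11 left to right):
  rows 0-3 [P1,P2=00]: 1111  = hex F
  rows 4-7 [P1,P2=01]: 0011  = hex 3
  rows 8-11 [P1,P2=10]: 1111  = hex F
  rows 12-15 [P1,P2=11]: 0011  = hex 3
Output column (row 0 .. row 15) = 1111001111110011
Output column grouped in 4s = 1111 0011 1111 0011 = 0xF3F3
Convert to decimal digit by digit (value = value*16 + digit):
  F -> 15
  15*16 + 3 = 243
  243*16 + 15 (F) = 3903
  3903*16 + 3 = 62451
Decimal = 62451

62451


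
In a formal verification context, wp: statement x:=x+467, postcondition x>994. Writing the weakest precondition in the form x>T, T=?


Formula: wp(x:=E, P) = P[E/x] (substitute E for x in postcondition)
Step 1: Postcondition: x>994
Step 2: Substitute x+467 for x: x+467>994
Step 3: Solve for x: x > 994-467 = 527

527


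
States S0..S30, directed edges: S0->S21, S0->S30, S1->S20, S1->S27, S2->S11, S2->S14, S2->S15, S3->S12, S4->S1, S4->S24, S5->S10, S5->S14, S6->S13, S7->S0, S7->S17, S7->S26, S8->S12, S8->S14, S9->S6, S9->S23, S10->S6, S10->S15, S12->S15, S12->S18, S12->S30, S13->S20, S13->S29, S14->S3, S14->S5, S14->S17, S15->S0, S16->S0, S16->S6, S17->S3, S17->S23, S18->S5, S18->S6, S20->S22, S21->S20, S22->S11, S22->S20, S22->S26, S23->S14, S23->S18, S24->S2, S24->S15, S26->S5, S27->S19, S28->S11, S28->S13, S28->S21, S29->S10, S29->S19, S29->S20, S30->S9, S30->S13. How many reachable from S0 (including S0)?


BFS from S0:
  layer 0: {S0}
  layer 1: {S21, S30}
  layer 2: {S9, S13, S20}
  layer 3: {S6, S22, S23, S29}
  layer 4: {S10, S11, S14, S18, S19, S26}
  layer 5: {S3, S5, S15, S17}
  layer 6: {S12}
Reachable set: {S0, S3, S5, S6, S9, S10, S11, S12, S13, S14, S15, S17, S18, S19, S20, S21, S22, S23, S26, S29, S30}
Count = 21

21


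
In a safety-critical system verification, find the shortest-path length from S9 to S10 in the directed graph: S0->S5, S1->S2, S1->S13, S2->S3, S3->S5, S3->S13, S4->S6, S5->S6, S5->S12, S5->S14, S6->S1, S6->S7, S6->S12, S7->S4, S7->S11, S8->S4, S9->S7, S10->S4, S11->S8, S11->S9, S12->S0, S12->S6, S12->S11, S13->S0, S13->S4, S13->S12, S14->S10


BFS layer-by-layer from S9:
  dist 0: {S9}
  dist 1: {S7}
  dist 2: {S4, S11}
  dist 3: {S6, S8}
  dist 4: {S1, S12}
  dist 5: {S0, S2, S13}
  dist 6: {S3, S5}
  dist 7: {S14}
  dist 8: {S10}
  -> S10 reached at distance 8
Shortest path length = 8

8


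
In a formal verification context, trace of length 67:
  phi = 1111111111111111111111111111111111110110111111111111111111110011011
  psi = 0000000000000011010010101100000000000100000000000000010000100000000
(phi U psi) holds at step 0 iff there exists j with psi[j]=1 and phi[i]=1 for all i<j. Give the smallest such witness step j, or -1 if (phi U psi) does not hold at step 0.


(phi U psi) at 0: need smallest j with psi[j]=1 and phi[i]=1 for all i in [0,j).
Scan from step 0:
  step 0: phi=1, psi=0 -> continue
  step 1: phi=1, psi=0 -> continue
  step 2: phi=1, psi=0 -> continue
  step 3: phi=1, psi=0 -> continue
  step 14: psi=1 and phi held for [0,14) -> witness found
Witness step = 14

14


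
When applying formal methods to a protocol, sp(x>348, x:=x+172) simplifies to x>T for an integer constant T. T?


Formula: sp(P, x:=E) = exists old_x. (x = E[old_x/x]) AND P[old_x/x] (old_x is the value of x before the assignment; eliminate old_x by solving x = E[old_x/x] for old_x)
Step 1: Precondition P: x>348, i.e. old_x > 348
Step 2: Assignment gives x = old_x + 172, so old_x = x - 172
Step 3: Substitute into P: x - 172 > 348
Step 4: Simplify: x > 348+172 = 520

520


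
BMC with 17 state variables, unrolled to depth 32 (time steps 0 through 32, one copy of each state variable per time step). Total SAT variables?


BMC unrolls to depth k, creating one copy of each state var for steps 0..k.
Step count = 32 + 1 = 33 (steps 0 through 32)
Vars per step = 17
Total = 17 * 33 = 561

561


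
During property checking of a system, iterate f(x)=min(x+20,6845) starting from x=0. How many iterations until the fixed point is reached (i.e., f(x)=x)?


Step 1: x=0, cap=6845, increment=20
Step 2: x grows by 20 each step until capped at 6845; fixed point is x=6845
Step 3: iterations = ceil(6845/20) = 343

343


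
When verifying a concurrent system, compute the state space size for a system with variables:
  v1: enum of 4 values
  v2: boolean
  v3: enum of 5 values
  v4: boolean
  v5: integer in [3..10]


State space = product of domain sizes of all variables.
Domain sizes:
  v1 (enum of 4 values): 4
  v2 (boolean): 2
  v3 (enum of 5 values): 5
  v4 (boolean): 2
  v5 (integer in [3..10]): 8
Product = 4 * 2 * 5 * 2 * 8 = 640

640


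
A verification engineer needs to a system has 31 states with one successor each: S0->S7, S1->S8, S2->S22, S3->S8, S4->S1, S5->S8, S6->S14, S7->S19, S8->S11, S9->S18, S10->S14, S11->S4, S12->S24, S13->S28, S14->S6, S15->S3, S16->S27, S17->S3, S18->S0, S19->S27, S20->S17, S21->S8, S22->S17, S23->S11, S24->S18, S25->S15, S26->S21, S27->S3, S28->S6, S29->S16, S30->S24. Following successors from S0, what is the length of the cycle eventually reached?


Trace from S0 until a state repeats:
  S0 -> S7 -> S19 -> S27 -> S3 -> S8 -> S11 -> S4 -> S1 -> S8
S8 first seen at step 5, revisited at step 9.
Cycle length = 9 - 5 = 4

4


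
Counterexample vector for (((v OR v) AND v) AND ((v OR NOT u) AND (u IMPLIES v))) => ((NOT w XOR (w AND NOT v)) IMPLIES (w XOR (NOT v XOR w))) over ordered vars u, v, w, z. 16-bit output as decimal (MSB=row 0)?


F1 = (((v OR v) AND v) AND ((v OR NOT u) AND (u IMPLIES v)))
F2 = ((NOT w XOR (w AND NOT v)) IMPLIES (w XOR (NOT v XOR w)))
Counterexample to F1=>F2 is where F1=1 and F2=0.
Evaluate each row (bits = u,v,w,z, MSB first):
  row 0 [0000]: F1=0 F2=1 -> F1&~F2 -> 0
  row 1 [0001]: F1=0 F2=1 -> F1&~F2 -> 0
  row 2 [0010]: F1=0 F2=1 -> F1&~F2 -> 0
  row 3 [0011]: F1=0 F2=1 -> F1&~F2 -> 0
  row 4 [0100]: F1=1 F2=0 -> F1&~F2 -> 1
  row 5 [0101]: F1=1 F2=0 -> F1&~F2 -> 1
  row 6 [0110]: F1=1 F2=1 -> F1&~F2 -> 0
  row 7 [0111]: F1=1 F2=1 -> F1&~F2 -> 0
  row 8 [1000]: F1=0 F2=1 -> F1&~F2 -> 0
  row 9 [1001]: F1=0 F2=1 -> F1&~F2 -> 0
  row 10 [1010]: F1=0 F2=1 -> F1&~F2 -> 0
  row 11 [1011]: F1=0 F2=1 -> F1&~F2 -> 0
  row 12 [1100]: F1=1 F2=0 -> F1&~F2 -> 1
  row 13 [1101]: F1=1 F2=0 -> F1&~F2 -> 1
  row 14 [1110]: F1=1 F2=1 -> F1&~F2 -> 0
  row 15 [1111]: F1=1 F2=1 -> F1&~F2 -> 0
Full result column, 4 rows per line (u,v fixed per line; w,z runs 00..11 left to right):
  rows 0-3 [u,v=00]: 0000  = hex 0
  rows 4-7 [u,v=01]: 1100  = hex C
  rows 8-11 [u,v=10]: 0000  = hex 0
  rows 12-15 [u,v=11]: 1100  = hex C
Counterexample vector (row 0 .. row 15) = 0000110000001100
Output column grouped in 4s = 0000 1100 0000 1100 = 0x0C0C
Convert to decimal digit by digit (value = value*16 + digit):
  0 -> 0
  0*16 + 12 (C) = 12
  12*16 + 0 = 192
  192*16 + 12 (C) = 3084
Decimal = 3084

3084


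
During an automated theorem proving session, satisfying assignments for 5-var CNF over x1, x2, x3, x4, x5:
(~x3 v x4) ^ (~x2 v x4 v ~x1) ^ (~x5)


CNF with 3 clauses over 5 vars (32 assignments).
An assignment satisfies CNF iff every clause has >=1 true literal.
Check each row (bits = x1,x2,x3,x4,x5; clause T/F shown):
  row 0 [00000]: clauses=TTT -> 1
  row 1 [00001]: clauses=TTF -> 0
  row 2 [00010]: clauses=TTT -> 1
  row 3 [00011]: clauses=TTF -> 0
  row 4 [00100]: clauses=FTT -> 0
  row 5 [00101]: clauses=FTF -> 0
  row 6 [00110]: clauses=TTT -> 1
  row 7 [00111]: clauses=TTF -> 0
  row 8 [01000]: clauses=TTT -> 1
  row 9 [01001]: clauses=TTF -> 0
  row 10 [01010]: clauses=TTT -> 1
  row 11 [01011]: clauses=TTF -> 0
  row 12 [01100]: clauses=FTT -> 0
  row 13 [01101]: clauses=FTF -> 0
  row 14 [01110]: clauses=TTT -> 1
  row 15 [01111]: clauses=TTF -> 0
  row 16 [10000]: clauses=TTT -> 1
  row 17 [10001]: clauses=TTF -> 0
  row 18 [10010]: clauses=TTT -> 1
  row 19 [10011]: clauses=TTF -> 0
  row 20 [10100]: clauses=FTT -> 0
  row 21 [10101]: clauses=FTF -> 0
  row 22 [10110]: clauses=TTT -> 1
  row 23 [10111]: clauses=TTF -> 0
  row 24 [11000]: clauses=TFT -> 0
  row 25 [11001]: clauses=TFF -> 0
  row 26 [11010]: clauses=TTT -> 1
  row 27 [11011]: clauses=TTF -> 0
  row 28 [11100]: clauses=FFT -> 0
  row 29 [11101]: clauses=FFF -> 0
  row 30 [11110]: clauses=TTT -> 1
  row 31 [11111]: clauses=TTF -> 0
Full result column, 8 rows per line (x1,x2 fixed per line; x3,x4,x5 runs 000..111 left to right):
  rows 0-7 [x1,x2=00]: 10100010  (ones: 3)
  rows 8-15 [x1,x2=01]: 10100010  (ones: 3)
  rows 16-23 [x1,x2=10]: 10100010  (ones: 3)
  rows 24-31 [x1,x2=11]: 00100010  (ones: 2)
Satisfying assignments = 3+3+3+2 = 11

11


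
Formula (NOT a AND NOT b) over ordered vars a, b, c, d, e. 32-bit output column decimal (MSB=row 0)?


Formula: (NOT a AND NOT b) over a, b, c, d, e (32 rows)
Evaluate each row (bits = a,b,c,d,e, MSB first):
  row 0 [00000]: (NOT 0 AND NOT 0) -> 1
  row 1 [00001]: (NOT 0 AND NOT 0) -> 1
  row 2 [00010]: (NOT 0 AND NOT 0) -> 1
  row 3 [00011]: (NOT 0 AND NOT 0) -> 1
  row 4 [00100]: (NOT 0 AND NOT 0) -> 1
  row 5 [00101]: (NOT 0 AND NOT 0) -> 1
  row 6 [00110]: (NOT 0 AND NOT 0) -> 1
  row 7 [00111]: (NOT 0 AND NOT 0) -> 1
  row 8 [01000]: (NOT 0 AND NOT 1) -> 0
  row 9 [01001]: (NOT 0 AND NOT 1) -> 0
  row 10 [01010]: (NOT 0 AND NOT 1) -> 0
  row 11 [01011]: (NOT 0 AND NOT 1) -> 0
  row 12 [01100]: (NOT 0 AND NOT 1) -> 0
  row 13 [01101]: (NOT 0 AND NOT 1) -> 0
  row 14 [01110]: (NOT 0 AND NOT 1) -> 0
  row 15 [01111]: (NOT 0 AND NOT 1) -> 0
  row 16 [10000]: (NOT 1 AND NOT 0) -> 0
  row 17 [10001]: (NOT 1 AND NOT 0) -> 0
  row 18 [10010]: (NOT 1 AND NOT 0) -> 0
  row 19 [10011]: (NOT 1 AND NOT 0) -> 0
  row 20 [10100]: (NOT 1 AND NOT 0) -> 0
  row 21 [10101]: (NOT 1 AND NOT 0) -> 0
  row 22 [10110]: (NOT 1 AND NOT 0) -> 0
  row 23 [10111]: (NOT 1 AND NOT 0) -> 0
  row 24 [11000]: (NOT 1 AND NOT 1) -> 0
  row 25 [11001]: (NOT 1 AND NOT 1) -> 0
  row 26 [11010]: (NOT 1 AND NOT 1) -> 0
  row 27 [11011]: (NOT 1 AND NOT 1) -> 0
  row 28 [11100]: (NOT 1 AND NOT 1) -> 0
  row 29 [11101]: (NOT 1 AND NOT 1) -> 0
  row 30 [11110]: (NOT 1 AND NOT 1) -> 0
  row 31 [11111]: (NOT 1 AND NOT 1) -> 0
Full result column, 4 rows per line (a,b,c fixed per line; d,e runs 00..11 left to right):
  rows 0-3 [a,b,c=000]: 1111  = hex F
  rows 4-7 [a,b,c=001]: 1111  = hex F
  rows 8-11 [a,b,c=010]: 0000  = hex 0
  rows 12-15 [a,b,c=011]: 0000  = hex 0
  rows 16-19 [a,b,c=100]: 0000  = hex 0
  rows 20-23 [a,b,c=101]: 0000  = hex 0
  rows 24-27 [a,b,c=110]: 0000  = hex 0
  rows 28-31 [a,b,c=111]: 0000  = hex 0
Output column (row 0 .. row 31) = 11111111000000000000000000000000
Output column grouped in 4s = 1111 1111 0000 0000 0000 0000 0000 0000 = 0xFF000000
Convert to decimal digit by digit (value = value*16 + digit):
  F -> 15
  15*16 + 15 (F) = 255
  255*16 + 0 = 4080
  4080*16 + 0 = 65280
  65280*16 + 0 = 1044480
  1044480*16 + 0 = 16711680
  16711680*16 + 0 = 267386880
  267386880*16 + 0 = 4278190080
Decimal = 4278190080

4278190080


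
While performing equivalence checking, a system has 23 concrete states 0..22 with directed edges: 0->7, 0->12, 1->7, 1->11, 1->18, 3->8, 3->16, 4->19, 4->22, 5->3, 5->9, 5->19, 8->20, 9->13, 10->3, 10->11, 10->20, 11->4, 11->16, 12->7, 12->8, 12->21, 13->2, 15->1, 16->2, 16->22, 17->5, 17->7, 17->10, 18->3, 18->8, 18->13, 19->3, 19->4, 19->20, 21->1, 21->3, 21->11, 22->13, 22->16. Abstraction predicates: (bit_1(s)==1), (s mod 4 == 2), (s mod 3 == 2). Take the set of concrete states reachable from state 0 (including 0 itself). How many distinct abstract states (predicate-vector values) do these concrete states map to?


BFS from 0:
Concrete reachable: {0, 1, 2, 3, 4, 7, 8, 11, 12, 13, 16, 18, 19, 20, 21, 22}
Abstract via predicates (bit_1(s)==1), (s mod 4 == 2), (s mod 3 == 2):
  (0,0,0) <- {0, 1, 4, 12, 13, 16, 21}
  (0,0,1) <- {8, 20}
  (1,0,0) <- {3, 7, 19}
  (1,0,1) <- {11}
  (1,1,0) <- {18, 22}
  (1,1,1) <- {2}
Distinct abstract states = 6

6


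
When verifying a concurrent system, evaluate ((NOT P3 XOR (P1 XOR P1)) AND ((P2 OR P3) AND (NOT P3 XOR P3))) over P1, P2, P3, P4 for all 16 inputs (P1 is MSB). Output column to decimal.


Formula: ((NOT P3 XOR (P1 XOR P1)) AND ((P2 OR P3) AND (NOT P3 XOR P3))) over P1, P2, P3, P4 (16 rows)
Evaluate each row (bits = P1,P2,P3,P4, MSB first):
  row 0 [0000]: ((NOT 0 XOR (0 XOR 0)) AND ((0 OR 0) AND (NOT 0 XOR 0))) -> 0
  row 1 [0001]: ((NOT 0 XOR (0 XOR 0)) AND ((0 OR 0) AND (NOT 0 XOR 0))) -> 0
  row 2 [0010]: ((NOT 1 XOR (0 XOR 0)) AND ((0 OR 1) AND (NOT 1 XOR 1))) -> 0
  row 3 [0011]: ((NOT 1 XOR (0 XOR 0)) AND ((0 OR 1) AND (NOT 1 XOR 1))) -> 0
  row 4 [0100]: ((NOT 0 XOR (0 XOR 0)) AND ((1 OR 0) AND (NOT 0 XOR 0))) -> 1
  row 5 [0101]: ((NOT 0 XOR (0 XOR 0)) AND ((1 OR 0) AND (NOT 0 XOR 0))) -> 1
  row 6 [0110]: ((NOT 1 XOR (0 XOR 0)) AND ((1 OR 1) AND (NOT 1 XOR 1))) -> 0
  row 7 [0111]: ((NOT 1 XOR (0 XOR 0)) AND ((1 OR 1) AND (NOT 1 XOR 1))) -> 0
  row 8 [1000]: ((NOT 0 XOR (1 XOR 1)) AND ((0 OR 0) AND (NOT 0 XOR 0))) -> 0
  row 9 [1001]: ((NOT 0 XOR (1 XOR 1)) AND ((0 OR 0) AND (NOT 0 XOR 0))) -> 0
  row 10 [1010]: ((NOT 1 XOR (1 XOR 1)) AND ((0 OR 1) AND (NOT 1 XOR 1))) -> 0
  row 11 [1011]: ((NOT 1 XOR (1 XOR 1)) AND ((0 OR 1) AND (NOT 1 XOR 1))) -> 0
  row 12 [1100]: ((NOT 0 XOR (1 XOR 1)) AND ((1 OR 0) AND (NOT 0 XOR 0))) -> 1
  row 13 [1101]: ((NOT 0 XOR (1 XOR 1)) AND ((1 OR 0) AND (NOT 0 XOR 0))) -> 1
  row 14 [1110]: ((NOT 1 XOR (1 XOR 1)) AND ((1 OR 1) AND (NOT 1 XOR 1))) -> 0
  row 15 [1111]: ((NOT 1 XOR (1 XOR 1)) AND ((1 OR 1) AND (NOT 1 XOR 1))) -> 0
Full result column, 4 rows per line (P1,P2 fixed per line; P3,P4 runs 00..11 left to right):
  rows 0-3 [P1,P2=00]: 0000  = hex 0
  rows 4-7 [P1,P2=01]: 1100  = hex C
  rows 8-11 [P1,P2=10]: 0000  = hex 0
  rows 12-15 [P1,P2=11]: 1100  = hex C
Output column (row 0 .. row 15) = 0000110000001100
Output column grouped in 4s = 0000 1100 0000 1100 = 0x0C0C
Convert to decimal digit by digit (value = value*16 + digit):
  0 -> 0
  0*16 + 12 (C) = 12
  12*16 + 0 = 192
  192*16 + 12 (C) = 3084
Decimal = 3084

3084


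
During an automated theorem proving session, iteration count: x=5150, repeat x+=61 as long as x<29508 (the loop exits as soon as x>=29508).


Step 1: x goes from 5150 toward 29508 by 61; the body runs while x<29508, so iterations = ceil((bound-start)/step)
Step 2: Distance=24358
Step 3: ceil(24358/61)=400

400


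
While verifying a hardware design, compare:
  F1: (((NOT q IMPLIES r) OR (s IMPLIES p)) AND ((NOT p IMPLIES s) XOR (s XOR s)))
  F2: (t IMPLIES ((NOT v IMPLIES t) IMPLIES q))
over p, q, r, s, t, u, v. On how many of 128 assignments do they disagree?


F1 = (((NOT q IMPLIES r) OR (s IMPLIES p)) AND ((NOT p IMPLIES s) XOR (s XOR s)))
F2 = (t IMPLIES ((NOT v IMPLIES t) IMPLIES q))
Evaluate both on each of 128 rows (bits = p,q,r,s,t,u,v):
  row 0 [0000000]: F1=0 F2=1 (differ) -> 1
  row 1 [0000001]: F1=0 F2=1 (differ) -> 1
  row 2 [0000010]: F1=0 F2=1 (differ) -> 1
  row 3 [0000011]: F1=0 F2=1 (differ) -> 1
  row 4 [0000100]: F1=0 F2=0 -> 0
  (every remaining row is evaluated the same way; all 128 results are listed next)
Full result column, 8 rows per line (p,q,r,s fixed per line; t,u,v runs 000..111 left to right):
  rows 0-7 [p,q,r,s=0000]: 11110000  (ones: 4)
  rows 8-15 [p,q,r,s=0001]: 11110000  (ones: 4)
  rows 16-23 [p,q,r,s=0010]: 11110000  (ones: 4)
  rows 24-31 [p,q,r,s=0011]: 00001111  (ones: 4)
  rows 32-39 [p,q,r,s=0100]: 11111111  (ones: 8)
  rows 40-47 [p,q,r,s=0101]: 00000000  (ones: 0)
  rows 48-55 [p,q,r,s=0110]: 11111111  (ones: 8)
  rows 56-63 [p,q,r,s=0111]: 00000000  (ones: 0)
  rows 64-71 [p,q,r,s=1000]: 00001111  (ones: 4)
  rows 72-79 [p,q,r,s=1001]: 00001111  (ones: 4)
  rows 80-87 [p,q,r,s=1010]: 00001111  (ones: 4)
  rows 88-95 [p,q,r,s=1011]: 00001111  (ones: 4)
  rows 96-103 [p,q,r,s=1100]: 00000000  (ones: 0)
  rows 104-111 [p,q,r,s=1101]: 00000000  (ones: 0)
  rows 112-119 [p,q,r,s=1110]: 00000000  (ones: 0)
  rows 120-127 [p,q,r,s=1111]: 00000000  (ones: 0)
Disagreements = 4+4+4+4+8+0+8+0+4+4+4+4+0+0+0+0 = 48

48


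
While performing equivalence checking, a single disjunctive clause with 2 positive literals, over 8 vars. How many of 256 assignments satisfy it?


Step 1: Total=2^8=256
Step 2: Unsat when all 2 false: 2^6=64
Step 3: Sat=256-64=192

192


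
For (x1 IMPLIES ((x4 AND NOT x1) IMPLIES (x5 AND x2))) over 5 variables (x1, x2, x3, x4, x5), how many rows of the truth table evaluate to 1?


Formula: (x1 IMPLIES ((x4 AND NOT x1) IMPLIES (x5 AND x2))) over 5 vars (32 rows)
Evaluate each row (x1, x2, x3, x4, x5 as bits, MSB first):
  row 0 [00000]: (0 IMPLIES ((0 AND NOT 0) IMPLIES (0 AND 0))) -> 1
  row 1 [00001]: (0 IMPLIES ((0 AND NOT 0) IMPLIES (1 AND 0))) -> 1
  row 2 [00010]: (0 IMPLIES ((1 AND NOT 0) IMPLIES (0 AND 0))) -> 1
  row 3 [00011]: (0 IMPLIES ((1 AND NOT 0) IMPLIES (1 AND 0))) -> 1
  row 4 [00100]: (0 IMPLIES ((0 AND NOT 0) IMPLIES (0 AND 0))) -> 1
  row 5 [00101]: (0 IMPLIES ((0 AND NOT 0) IMPLIES (1 AND 0))) -> 1
  row 6 [00110]: (0 IMPLIES ((1 AND NOT 0) IMPLIES (0 AND 0))) -> 1
  row 7 [00111]: (0 IMPLIES ((1 AND NOT 0) IMPLIES (1 AND 0))) -> 1
  row 8 [01000]: (0 IMPLIES ((0 AND NOT 0) IMPLIES (0 AND 1))) -> 1
  row 9 [01001]: (0 IMPLIES ((0 AND NOT 0) IMPLIES (1 AND 1))) -> 1
  row 10 [01010]: (0 IMPLIES ((1 AND NOT 0) IMPLIES (0 AND 1))) -> 1
  row 11 [01011]: (0 IMPLIES ((1 AND NOT 0) IMPLIES (1 AND 1))) -> 1
  row 12 [01100]: (0 IMPLIES ((0 AND NOT 0) IMPLIES (0 AND 1))) -> 1
  row 13 [01101]: (0 IMPLIES ((0 AND NOT 0) IMPLIES (1 AND 1))) -> 1
  row 14 [01110]: (0 IMPLIES ((1 AND NOT 0) IMPLIES (0 AND 1))) -> 1
  row 15 [01111]: (0 IMPLIES ((1 AND NOT 0) IMPLIES (1 AND 1))) -> 1
  row 16 [10000]: (1 IMPLIES ((0 AND NOT 1) IMPLIES (0 AND 0))) -> 1
  row 17 [10001]: (1 IMPLIES ((0 AND NOT 1) IMPLIES (1 AND 0))) -> 1
  row 18 [10010]: (1 IMPLIES ((1 AND NOT 1) IMPLIES (0 AND 0))) -> 1
  row 19 [10011]: (1 IMPLIES ((1 AND NOT 1) IMPLIES (1 AND 0))) -> 1
  row 20 [10100]: (1 IMPLIES ((0 AND NOT 1) IMPLIES (0 AND 0))) -> 1
  row 21 [10101]: (1 IMPLIES ((0 AND NOT 1) IMPLIES (1 AND 0))) -> 1
  row 22 [10110]: (1 IMPLIES ((1 AND NOT 1) IMPLIES (0 AND 0))) -> 1
  row 23 [10111]: (1 IMPLIES ((1 AND NOT 1) IMPLIES (1 AND 0))) -> 1
  row 24 [11000]: (1 IMPLIES ((0 AND NOT 1) IMPLIES (0 AND 1))) -> 1
  row 25 [11001]: (1 IMPLIES ((0 AND NOT 1) IMPLIES (1 AND 1))) -> 1
  row 26 [11010]: (1 IMPLIES ((1 AND NOT 1) IMPLIES (0 AND 1))) -> 1
  row 27 [11011]: (1 IMPLIES ((1 AND NOT 1) IMPLIES (1 AND 1))) -> 1
  row 28 [11100]: (1 IMPLIES ((0 AND NOT 1) IMPLIES (0 AND 1))) -> 1
  row 29 [11101]: (1 IMPLIES ((0 AND NOT 1) IMPLIES (1 AND 1))) -> 1
  row 30 [11110]: (1 IMPLIES ((1 AND NOT 1) IMPLIES (0 AND 1))) -> 1
  row 31 [11111]: (1 IMPLIES ((1 AND NOT 1) IMPLIES (1 AND 1))) -> 1
Full result column, 8 rows per line (x1,x2 fixed per line; x3,x4,x5 runs 000..111 left to right):
  rows 0-7 [x1,x2=00]: 11111111  (ones: 8)
  rows 8-15 [x1,x2=01]: 11111111  (ones: 8)
  rows 16-23 [x1,x2=10]: 11111111  (ones: 8)
  rows 24-31 [x1,x2=11]: 11111111  (ones: 8)
Count of 1-rows = 8+8+8+8 = 32

32


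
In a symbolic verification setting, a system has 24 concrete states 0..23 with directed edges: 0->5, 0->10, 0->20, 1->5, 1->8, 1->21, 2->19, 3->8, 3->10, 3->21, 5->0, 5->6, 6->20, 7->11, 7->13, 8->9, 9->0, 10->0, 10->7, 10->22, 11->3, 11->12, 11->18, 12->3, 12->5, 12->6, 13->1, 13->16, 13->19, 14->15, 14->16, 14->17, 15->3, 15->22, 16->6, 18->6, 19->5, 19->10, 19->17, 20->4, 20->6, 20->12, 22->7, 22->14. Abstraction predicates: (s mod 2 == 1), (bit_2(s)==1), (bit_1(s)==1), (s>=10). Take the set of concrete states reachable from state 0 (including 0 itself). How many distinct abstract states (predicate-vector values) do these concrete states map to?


BFS from 0:
Concrete reachable: {0, 1, 3, 4, 5, 6, 7, 8, 9, 10, 11, 12, 13, 14, 15, 16, 17, 18, 19, 20, 21, 22}
Abstract via predicates (s mod 2 == 1), (bit_2(s)==1), (bit_1(s)==1), (s>=10):
  (0,0,0,0) <- {0, 8}
  (0,0,0,1) <- {16}
  (0,0,1,1) <- {10, 18}
  (0,1,0,0) <- {4}
  (0,1,0,1) <- {12, 20}
  (0,1,1,0) <- {6}
  (0,1,1,1) <- {14, 22}
  (1,0,0,0) <- {1, 9}
  (1,0,0,1) <- {17}
  (1,0,1,0) <- {3}
  (1,0,1,1) <- {11, 19}
  (1,1,0,0) <- {5}
  (1,1,0,1) <- {13, 21}
  (1,1,1,0) <- {7}
  (1,1,1,1) <- {15}
Distinct abstract states = 15

15


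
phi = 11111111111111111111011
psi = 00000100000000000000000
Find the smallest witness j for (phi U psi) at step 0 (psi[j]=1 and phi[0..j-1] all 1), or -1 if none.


(phi U psi) at 0: need smallest j with psi[j]=1 and phi[i]=1 for all i in [0,j).
Scan from step 0:
  step 0: phi=1, psi=0 -> continue
  step 1: phi=1, psi=0 -> continue
  step 2: phi=1, psi=0 -> continue
  step 3: phi=1, psi=0 -> continue
  step 5: psi=1 and phi held for [0,5) -> witness found
Witness step = 5

5


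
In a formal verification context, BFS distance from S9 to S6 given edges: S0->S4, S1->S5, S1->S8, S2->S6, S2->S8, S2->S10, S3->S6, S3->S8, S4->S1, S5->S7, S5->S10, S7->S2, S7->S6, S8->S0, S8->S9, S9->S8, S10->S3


BFS layer-by-layer from S9:
  dist 0: {S9}
  dist 1: {S8}
  dist 2: {S0}
  dist 3: {S4}
  dist 4: {S1}
  dist 5: {S5}
  dist 6: {S7, S10}
  dist 7: {S2, S3, S6}
  -> S6 reached at distance 7
Shortest path length = 7

7


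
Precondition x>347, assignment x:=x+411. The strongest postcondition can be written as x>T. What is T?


Formula: sp(P, x:=E) = exists old_x. (x = E[old_x/x]) AND P[old_x/x] (old_x is the value of x before the assignment; eliminate old_x by solving x = E[old_x/x] for old_x)
Step 1: Precondition P: x>347, i.e. old_x > 347
Step 2: Assignment gives x = old_x + 411, so old_x = x - 411
Step 3: Substitute into P: x - 411 > 347
Step 4: Simplify: x > 347+411 = 758

758


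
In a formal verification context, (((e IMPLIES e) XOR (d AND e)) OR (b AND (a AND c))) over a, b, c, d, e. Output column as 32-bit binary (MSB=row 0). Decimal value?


Formula: (((e IMPLIES e) XOR (d AND e)) OR (b AND (a AND c))) over a, b, c, d, e (32 rows)
Evaluate each row (bits = a,b,c,d,e, MSB first):
  row 0 [00000]: (((0 IMPLIES 0) XOR (0 AND 0)) OR (0 AND (0 AND 0))) -> 1
  row 1 [00001]: (((1 IMPLIES 1) XOR (0 AND 1)) OR (0 AND (0 AND 0))) -> 1
  row 2 [00010]: (((0 IMPLIES 0) XOR (1 AND 0)) OR (0 AND (0 AND 0))) -> 1
  row 3 [00011]: (((1 IMPLIES 1) XOR (1 AND 1)) OR (0 AND (0 AND 0))) -> 0
  row 4 [00100]: (((0 IMPLIES 0) XOR (0 AND 0)) OR (0 AND (0 AND 1))) -> 1
  row 5 [00101]: (((1 IMPLIES 1) XOR (0 AND 1)) OR (0 AND (0 AND 1))) -> 1
  row 6 [00110]: (((0 IMPLIES 0) XOR (1 AND 0)) OR (0 AND (0 AND 1))) -> 1
  row 7 [00111]: (((1 IMPLIES 1) XOR (1 AND 1)) OR (0 AND (0 AND 1))) -> 0
  row 8 [01000]: (((0 IMPLIES 0) XOR (0 AND 0)) OR (1 AND (0 AND 0))) -> 1
  row 9 [01001]: (((1 IMPLIES 1) XOR (0 AND 1)) OR (1 AND (0 AND 0))) -> 1
  row 10 [01010]: (((0 IMPLIES 0) XOR (1 AND 0)) OR (1 AND (0 AND 0))) -> 1
  row 11 [01011]: (((1 IMPLIES 1) XOR (1 AND 1)) OR (1 AND (0 AND 0))) -> 0
  row 12 [01100]: (((0 IMPLIES 0) XOR (0 AND 0)) OR (1 AND (0 AND 1))) -> 1
  row 13 [01101]: (((1 IMPLIES 1) XOR (0 AND 1)) OR (1 AND (0 AND 1))) -> 1
  row 14 [01110]: (((0 IMPLIES 0) XOR (1 AND 0)) OR (1 AND (0 AND 1))) -> 1
  row 15 [01111]: (((1 IMPLIES 1) XOR (1 AND 1)) OR (1 AND (0 AND 1))) -> 0
  row 16 [10000]: (((0 IMPLIES 0) XOR (0 AND 0)) OR (0 AND (1 AND 0))) -> 1
  row 17 [10001]: (((1 IMPLIES 1) XOR (0 AND 1)) OR (0 AND (1 AND 0))) -> 1
  row 18 [10010]: (((0 IMPLIES 0) XOR (1 AND 0)) OR (0 AND (1 AND 0))) -> 1
  row 19 [10011]: (((1 IMPLIES 1) XOR (1 AND 1)) OR (0 AND (1 AND 0))) -> 0
  row 20 [10100]: (((0 IMPLIES 0) XOR (0 AND 0)) OR (0 AND (1 AND 1))) -> 1
  row 21 [10101]: (((1 IMPLIES 1) XOR (0 AND 1)) OR (0 AND (1 AND 1))) -> 1
  row 22 [10110]: (((0 IMPLIES 0) XOR (1 AND 0)) OR (0 AND (1 AND 1))) -> 1
  row 23 [10111]: (((1 IMPLIES 1) XOR (1 AND 1)) OR (0 AND (1 AND 1))) -> 0
  row 24 [11000]: (((0 IMPLIES 0) XOR (0 AND 0)) OR (1 AND (1 AND 0))) -> 1
  row 25 [11001]: (((1 IMPLIES 1) XOR (0 AND 1)) OR (1 AND (1 AND 0))) -> 1
  row 26 [11010]: (((0 IMPLIES 0) XOR (1 AND 0)) OR (1 AND (1 AND 0))) -> 1
  row 27 [11011]: (((1 IMPLIES 1) XOR (1 AND 1)) OR (1 AND (1 AND 0))) -> 0
  row 28 [11100]: (((0 IMPLIES 0) XOR (0 AND 0)) OR (1 AND (1 AND 1))) -> 1
  row 29 [11101]: (((1 IMPLIES 1) XOR (0 AND 1)) OR (1 AND (1 AND 1))) -> 1
  row 30 [11110]: (((0 IMPLIES 0) XOR (1 AND 0)) OR (1 AND (1 AND 1))) -> 1
  row 31 [11111]: (((1 IMPLIES 1) XOR (1 AND 1)) OR (1 AND (1 AND 1))) -> 1
Full result column, 4 rows per line (a,b,c fixed per line; d,e runs 00..11 left to right):
  rows 0-3 [a,b,c=000]: 1110  = hex E
  rows 4-7 [a,b,c=001]: 1110  = hex E
  rows 8-11 [a,b,c=010]: 1110  = hex E
  rows 12-15 [a,b,c=011]: 1110  = hex E
  rows 16-19 [a,b,c=100]: 1110  = hex E
  rows 20-23 [a,b,c=101]: 1110  = hex E
  rows 24-27 [a,b,c=110]: 1110  = hex E
  rows 28-31 [a,b,c=111]: 1111  = hex F
Output column (row 0 .. row 31) = 11101110111011101110111011101111
Output column grouped in 4s = 1110 1110 1110 1110 1110 1110 1110 1111 = 0xEEEEEEEF
Convert to decimal digit by digit (value = value*16 + digit):
  E -> 14
  14*16 + 14 (E) = 238
  238*16 + 14 (E) = 3822
  3822*16 + 14 (E) = 61166
  61166*16 + 14 (E) = 978670
  978670*16 + 14 (E) = 15658734
  15658734*16 + 14 (E) = 250539758
  250539758*16 + 15 (F) = 4008636143
Decimal = 4008636143

4008636143


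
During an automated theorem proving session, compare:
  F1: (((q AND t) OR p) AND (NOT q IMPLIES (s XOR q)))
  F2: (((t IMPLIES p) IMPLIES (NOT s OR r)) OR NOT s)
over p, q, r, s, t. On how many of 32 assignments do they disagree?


F1 = (((q AND t) OR p) AND (NOT q IMPLIES (s XOR q)))
F2 = (((t IMPLIES p) IMPLIES (NOT s OR r)) OR NOT s)
Evaluate both on each of 32 rows (bits = p,q,r,s,t):
  row 0 [00000]: F1=0 F2=1 (differ) -> 1
  row 1 [00001]: F1=0 F2=1 (differ) -> 1
  row 2 [00010]: F1=0 F2=0 -> 0
  row 3 [00011]: F1=0 F2=1 (differ) -> 1
  row 4 [00100]: F1=0 F2=1 (differ) -> 1
  row 5 [00101]: F1=0 F2=1 (differ) -> 1
  row 6 [00110]: F1=0 F2=1 (differ) -> 1
  row 7 [00111]: F1=0 F2=1 (differ) -> 1
  row 8 [01000]: F1=0 F2=1 (differ) -> 1
  row 9 [01001]: F1=1 F2=1 -> 0
  row 10 [01010]: F1=0 F2=0 -> 0
  row 11 [01011]: F1=1 F2=1 -> 0
  row 12 [01100]: F1=0 F2=1 (differ) -> 1
  row 13 [01101]: F1=1 F2=1 -> 0
  row 14 [01110]: F1=0 F2=1 (differ) -> 1
  row 15 [01111]: F1=1 F2=1 -> 0
  row 16 [10000]: F1=0 F2=1 (differ) -> 1
  row 17 [10001]: F1=0 F2=1 (differ) -> 1
  row 18 [10010]: F1=1 F2=0 (differ) -> 1
  row 19 [10011]: F1=1 F2=0 (differ) -> 1
  row 20 [10100]: F1=0 F2=1 (differ) -> 1
  row 21 [10101]: F1=0 F2=1 (differ) -> 1
  row 22 [10110]: F1=1 F2=1 -> 0
  row 23 [10111]: F1=1 F2=1 -> 0
  row 24 [11000]: F1=1 F2=1 -> 0
  row 25 [11001]: F1=1 F2=1 -> 0
  row 26 [11010]: F1=1 F2=0 (differ) -> 1
  row 27 [11011]: F1=1 F2=0 (differ) -> 1
  row 28 [11100]: F1=1 F2=1 -> 0
  row 29 [11101]: F1=1 F2=1 -> 0
  row 30 [11110]: F1=1 F2=1 -> 0
  row 31 [11111]: F1=1 F2=1 -> 0
Full result column, 8 rows per line (p,q fixed per line; r,s,t runs 000..111 left to right):
  rows 0-7 [p,q=00]: 11011111  (ones: 7)
  rows 8-15 [p,q=01]: 10001010  (ones: 3)
  rows 16-23 [p,q=10]: 11111100  (ones: 6)
  rows 24-31 [p,q=11]: 00110000  (ones: 2)
Disagreements = 7+3+6+2 = 18

18


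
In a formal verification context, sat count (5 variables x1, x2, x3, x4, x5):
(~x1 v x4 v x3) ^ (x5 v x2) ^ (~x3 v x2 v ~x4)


CNF with 3 clauses over 5 vars (32 assignments).
An assignment satisfies CNF iff every clause has >=1 true literal.
Check each row (bits = x1,x2,x3,x4,x5; clause T/F shown):
  row 0 [00000]: clauses=TFT -> 0
  row 1 [00001]: clauses=TTT -> 1
  row 2 [00010]: clauses=TFT -> 0
  row 3 [00011]: clauses=TTT -> 1
  row 4 [00100]: clauses=TFT -> 0
  row 5 [00101]: clauses=TTT -> 1
  row 6 [00110]: clauses=TFF -> 0
  row 7 [00111]: clauses=TTF -> 0
  row 8 [01000]: clauses=TTT -> 1
  row 9 [01001]: clauses=TTT -> 1
  row 10 [01010]: clauses=TTT -> 1
  row 11 [01011]: clauses=TTT -> 1
  row 12 [01100]: clauses=TTT -> 1
  row 13 [01101]: clauses=TTT -> 1
  row 14 [01110]: clauses=TTT -> 1
  row 15 [01111]: clauses=TTT -> 1
  row 16 [10000]: clauses=FFT -> 0
  row 17 [10001]: clauses=FTT -> 0
  row 18 [10010]: clauses=TFT -> 0
  row 19 [10011]: clauses=TTT -> 1
  row 20 [10100]: clauses=TFT -> 0
  row 21 [10101]: clauses=TTT -> 1
  row 22 [10110]: clauses=TFF -> 0
  row 23 [10111]: clauses=TTF -> 0
  row 24 [11000]: clauses=FTT -> 0
  row 25 [11001]: clauses=FTT -> 0
  row 26 [11010]: clauses=TTT -> 1
  row 27 [11011]: clauses=TTT -> 1
  row 28 [11100]: clauses=TTT -> 1
  row 29 [11101]: clauses=TTT -> 1
  row 30 [11110]: clauses=TTT -> 1
  row 31 [11111]: clauses=TTT -> 1
Full result column, 8 rows per line (x1,x2 fixed per line; x3,x4,x5 runs 000..111 left to right):
  rows 0-7 [x1,x2=00]: 01010100  (ones: 3)
  rows 8-15 [x1,x2=01]: 11111111  (ones: 8)
  rows 16-23 [x1,x2=10]: 00010100  (ones: 2)
  rows 24-31 [x1,x2=11]: 00111111  (ones: 6)
Satisfying assignments = 3+8+2+6 = 19

19


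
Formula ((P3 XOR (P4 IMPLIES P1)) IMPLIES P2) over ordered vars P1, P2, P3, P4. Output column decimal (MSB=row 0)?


Formula: ((P3 XOR (P4 IMPLIES P1)) IMPLIES P2) over P1, P2, P3, P4 (16 rows)
Evaluate each row (bits = P1,P2,P3,P4, MSB first):
  row 0 [0000]: ((0 XOR (0 IMPLIES 0)) IMPLIES 0) -> 0
  row 1 [0001]: ((0 XOR (1 IMPLIES 0)) IMPLIES 0) -> 1
  row 2 [0010]: ((1 XOR (0 IMPLIES 0)) IMPLIES 0) -> 1
  row 3 [0011]: ((1 XOR (1 IMPLIES 0)) IMPLIES 0) -> 0
  row 4 [0100]: ((0 XOR (0 IMPLIES 0)) IMPLIES 1) -> 1
  row 5 [0101]: ((0 XOR (1 IMPLIES 0)) IMPLIES 1) -> 1
  row 6 [0110]: ((1 XOR (0 IMPLIES 0)) IMPLIES 1) -> 1
  row 7 [0111]: ((1 XOR (1 IMPLIES 0)) IMPLIES 1) -> 1
  row 8 [1000]: ((0 XOR (0 IMPLIES 1)) IMPLIES 0) -> 0
  row 9 [1001]: ((0 XOR (1 IMPLIES 1)) IMPLIES 0) -> 0
  row 10 [1010]: ((1 XOR (0 IMPLIES 1)) IMPLIES 0) -> 1
  row 11 [1011]: ((1 XOR (1 IMPLIES 1)) IMPLIES 0) -> 1
  row 12 [1100]: ((0 XOR (0 IMPLIES 1)) IMPLIES 1) -> 1
  row 13 [1101]: ((0 XOR (1 IMPLIES 1)) IMPLIES 1) -> 1
  row 14 [1110]: ((1 XOR (0 IMPLIES 1)) IMPLIES 1) -> 1
  row 15 [1111]: ((1 XOR (1 IMPLIES 1)) IMPLIES 1) -> 1
Full result column, 4 rows per line (P1,P2 fixed per line; P3,P4 runs 00..11 left to right):
  rows 0-3 [P1,P2=00]: 0110  = hex 6
  rows 4-7 [P1,P2=01]: 1111  = hex F
  rows 8-11 [P1,P2=10]: 0011  = hex 3
  rows 12-15 [P1,P2=11]: 1111  = hex F
Output column (row 0 .. row 15) = 0110111100111111
Output column grouped in 4s = 0110 1111 0011 1111 = 0x6F3F
Convert to decimal digit by digit (value = value*16 + digit):
  6 -> 6
  6*16 + 15 (F) = 111
  111*16 + 3 = 1779
  1779*16 + 15 (F) = 28479
Decimal = 28479

28479


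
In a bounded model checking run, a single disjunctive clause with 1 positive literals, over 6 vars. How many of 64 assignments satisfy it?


Step 1: Total=2^6=64
Step 2: Unsat when all 1 false: 2^5=32
Step 3: Sat=64-32=32

32


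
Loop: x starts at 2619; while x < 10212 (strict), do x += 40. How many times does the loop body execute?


Step 1: x goes from 2619 toward 10212 by 40; the body runs while x<10212, so iterations = ceil((bound-start)/step)
Step 2: Distance=7593
Step 3: ceil(7593/40)=190

190


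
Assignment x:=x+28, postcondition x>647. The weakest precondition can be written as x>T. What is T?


Formula: wp(x:=E, P) = P[E/x] (substitute E for x in postcondition)
Step 1: Postcondition: x>647
Step 2: Substitute x+28 for x: x+28>647
Step 3: Solve for x: x > 647-28 = 619

619


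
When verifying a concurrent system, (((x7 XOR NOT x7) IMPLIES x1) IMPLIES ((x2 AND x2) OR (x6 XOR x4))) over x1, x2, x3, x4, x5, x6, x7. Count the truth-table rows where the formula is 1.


Formula: (((x7 XOR NOT x7) IMPLIES x1) IMPLIES ((x2 AND x2) OR (x6 XOR x4))) over 7 vars (128 rows)
Evaluate each row (x1, x2, x3, x4, x5, x6, x7 as bits, MSB first):
  row 0 [0000000]: (((0 XOR NOT 0) IMPLIES 0) IMPLIES ((0 AND 0) OR (0 XOR 0))) -> 1
  row 1 [0000001]: (((1 XOR NOT 1) IMPLIES 0) IMPLIES ((0 AND 0) OR (0 XOR 0))) -> 1
  row 2 [0000010]: (((0 XOR NOT 0) IMPLIES 0) IMPLIES ((0 AND 0) OR (1 XOR 0))) -> 1
  row 3 [0000011]: (((1 XOR NOT 1) IMPLIES 0) IMPLIES ((0 AND 0) OR (1 XOR 0))) -> 1
  row 4 [0000100]: (((0 XOR NOT 0) IMPLIES 0) IMPLIES ((0 AND 0) OR (0 XOR 0))) -> 1
  (every remaining row is evaluated the same way; all 128 results are listed next)
Full result column, 8 rows per line (x1,x2,x3,x4 fixed per line; x5,x6,x7 runs 000..111 left to right):
  rows 0-7 [x1,x2,x3,x4=0000]: 11111111  (ones: 8)
  rows 8-15 [x1,x2,x3,x4=0001]: 11111111  (ones: 8)
  rows 16-23 [x1,x2,x3,x4=0010]: 11111111  (ones: 8)
  rows 24-31 [x1,x2,x3,x4=0011]: 11111111  (ones: 8)
  rows 32-39 [x1,x2,x3,x4=0100]: 11111111  (ones: 8)
  rows 40-47 [x1,x2,x3,x4=0101]: 11111111  (ones: 8)
  rows 48-55 [x1,x2,x3,x4=0110]: 11111111  (ones: 8)
  rows 56-63 [x1,x2,x3,x4=0111]: 11111111  (ones: 8)
  rows 64-71 [x1,x2,x3,x4=1000]: 00110011  (ones: 4)
  rows 72-79 [x1,x2,x3,x4=1001]: 11001100  (ones: 4)
  rows 80-87 [x1,x2,x3,x4=1010]: 00110011  (ones: 4)
  rows 88-95 [x1,x2,x3,x4=1011]: 11001100  (ones: 4)
  rows 96-103 [x1,x2,x3,x4=1100]: 11111111  (ones: 8)
  rows 104-111 [x1,x2,x3,x4=1101]: 11111111  (ones: 8)
  rows 112-119 [x1,x2,x3,x4=1110]: 11111111  (ones: 8)
  rows 120-127 [x1,x2,x3,x4=1111]: 11111111  (ones: 8)
Count of 1-rows = 8+8+8+8+8+8+8+8+4+4+4+4+8+8+8+8 = 112

112


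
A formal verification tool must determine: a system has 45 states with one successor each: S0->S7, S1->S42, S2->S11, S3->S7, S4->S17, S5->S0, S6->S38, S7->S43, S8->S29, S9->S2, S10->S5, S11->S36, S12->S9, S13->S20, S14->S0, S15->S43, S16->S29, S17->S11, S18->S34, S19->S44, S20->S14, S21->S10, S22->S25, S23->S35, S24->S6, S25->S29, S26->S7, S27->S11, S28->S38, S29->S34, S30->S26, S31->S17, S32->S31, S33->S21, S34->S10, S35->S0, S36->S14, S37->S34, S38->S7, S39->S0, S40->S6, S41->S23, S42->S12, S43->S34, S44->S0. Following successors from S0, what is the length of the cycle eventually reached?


Trace from S0 until a state repeats:
  S0 -> S7 -> S43 -> S34 -> S10 -> S5 -> S0
S0 first seen at step 0, revisited at step 6.
Cycle length = 6 - 0 = 6

6


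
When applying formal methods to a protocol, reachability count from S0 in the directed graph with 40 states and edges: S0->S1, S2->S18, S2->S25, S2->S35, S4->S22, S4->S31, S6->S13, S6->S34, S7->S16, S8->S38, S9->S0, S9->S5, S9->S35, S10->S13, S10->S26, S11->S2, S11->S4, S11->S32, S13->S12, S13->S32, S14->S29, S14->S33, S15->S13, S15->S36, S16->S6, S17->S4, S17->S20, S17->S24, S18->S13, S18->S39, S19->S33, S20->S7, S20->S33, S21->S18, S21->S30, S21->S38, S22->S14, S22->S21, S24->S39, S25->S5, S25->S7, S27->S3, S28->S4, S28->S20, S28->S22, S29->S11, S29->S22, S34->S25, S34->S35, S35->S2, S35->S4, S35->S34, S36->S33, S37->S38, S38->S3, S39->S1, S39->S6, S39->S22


BFS from S0:
  layer 0: {S0}
  layer 1: {S1}
Reachable set: {S0, S1}
Count = 2

2


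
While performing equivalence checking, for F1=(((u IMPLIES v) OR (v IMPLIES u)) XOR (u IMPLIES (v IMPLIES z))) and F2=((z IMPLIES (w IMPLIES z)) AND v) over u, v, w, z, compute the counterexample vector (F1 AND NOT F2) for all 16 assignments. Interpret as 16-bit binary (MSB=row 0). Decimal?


F1 = (((u IMPLIES v) OR (v IMPLIES u)) XOR (u IMPLIES (v IMPLIES z)))
F2 = ((z IMPLIES (w IMPLIES z)) AND v)
Counterexample to F1=>F2 is where F1=1 and F2=0.
Evaluate each row (bits = u,v,w,z, MSB first):
  row 0 [0000]: F1=0 F2=0 -> F1&~F2 -> 0
  row 1 [0001]: F1=0 F2=0 -> F1&~F2 -> 0
  row 2 [0010]: F1=0 F2=0 -> F1&~F2 -> 0
  row 3 [0011]: F1=0 F2=0 -> F1&~F2 -> 0
  row 4 [0100]: F1=0 F2=1 -> F1&~F2 -> 0
  row 5 [0101]: F1=0 F2=1 -> F1&~F2 -> 0
  row 6 [0110]: F1=0 F2=1 -> F1&~F2 -> 0
  row 7 [0111]: F1=0 F2=1 -> F1&~F2 -> 0
  row 8 [1000]: F1=0 F2=0 -> F1&~F2 -> 0
  row 9 [1001]: F1=0 F2=0 -> F1&~F2 -> 0
  row 10 [1010]: F1=0 F2=0 -> F1&~F2 -> 0
  row 11 [1011]: F1=0 F2=0 -> F1&~F2 -> 0
  row 12 [1100]: F1=1 F2=1 -> F1&~F2 -> 0
  row 13 [1101]: F1=0 F2=1 -> F1&~F2 -> 0
  row 14 [1110]: F1=1 F2=1 -> F1&~F2 -> 0
  row 15 [1111]: F1=0 F2=1 -> F1&~F2 -> 0
Full result column, 4 rows per line (u,v fixed per line; w,z runs 00..11 left to right):
  rows 0-3 [u,v=00]: 0000  = hex 0
  rows 4-7 [u,v=01]: 0000  = hex 0
  rows 8-11 [u,v=10]: 0000  = hex 0
  rows 12-15 [u,v=11]: 0000  = hex 0
Counterexample vector (row 0 .. row 15) = 0000000000000000
Output column grouped in 4s = 0000 0000 0000 0000 = 0x0000
Convert to decimal digit by digit (value = value*16 + digit):
  0 -> 0
  0*16 + 0 = 0
  0*16 + 0 = 0
  0*16 + 0 = 0
Decimal = 0

0


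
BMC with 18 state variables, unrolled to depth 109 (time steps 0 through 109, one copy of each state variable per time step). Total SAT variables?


BMC unrolls to depth k, creating one copy of each state var for steps 0..k.
Step count = 109 + 1 = 110 (steps 0 through 109)
Vars per step = 18
Total = 18 * 110 = 1980

1980


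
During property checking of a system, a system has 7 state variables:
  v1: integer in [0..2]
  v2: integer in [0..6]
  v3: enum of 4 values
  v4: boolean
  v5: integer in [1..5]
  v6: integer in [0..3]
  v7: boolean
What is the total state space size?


State space = product of domain sizes of all variables.
Domain sizes:
  v1 (integer in [0..2]): 3
  v2 (integer in [0..6]): 7
  v3 (enum of 4 values): 4
  v4 (boolean): 2
  v5 (integer in [1..5]): 5
  v6 (integer in [0..3]): 4
  v7 (boolean): 2
Product = 3 * 7 * 4 * 2 * 5 * 4 * 2 = 6720

6720


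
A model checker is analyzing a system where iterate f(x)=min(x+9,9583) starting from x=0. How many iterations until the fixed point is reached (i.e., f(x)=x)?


Step 1: x=0, cap=9583, increment=9
Step 2: x grows by 9 each step until capped at 9583; fixed point is x=9583
Step 3: iterations = ceil(9583/9) = 1065

1065


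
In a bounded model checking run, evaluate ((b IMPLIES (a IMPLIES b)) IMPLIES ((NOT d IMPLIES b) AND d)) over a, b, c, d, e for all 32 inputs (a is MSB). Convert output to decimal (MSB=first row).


Formula: ((b IMPLIES (a IMPLIES b)) IMPLIES ((NOT d IMPLIES b) AND d)) over a, b, c, d, e (32 rows)
Evaluate each row (bits = a,b,c,d,e, MSB first):
  row 0 [00000]: ((0 IMPLIES (0 IMPLIES 0)) IMPLIES ((NOT 0 IMPLIES 0) AND 0)) -> 0
  row 1 [00001]: ((0 IMPLIES (0 IMPLIES 0)) IMPLIES ((NOT 0 IMPLIES 0) AND 0)) -> 0
  row 2 [00010]: ((0 IMPLIES (0 IMPLIES 0)) IMPLIES ((NOT 1 IMPLIES 0) AND 1)) -> 1
  row 3 [00011]: ((0 IMPLIES (0 IMPLIES 0)) IMPLIES ((NOT 1 IMPLIES 0) AND 1)) -> 1
  row 4 [00100]: ((0 IMPLIES (0 IMPLIES 0)) IMPLIES ((NOT 0 IMPLIES 0) AND 0)) -> 0
  row 5 [00101]: ((0 IMPLIES (0 IMPLIES 0)) IMPLIES ((NOT 0 IMPLIES 0) AND 0)) -> 0
  row 6 [00110]: ((0 IMPLIES (0 IMPLIES 0)) IMPLIES ((NOT 1 IMPLIES 0) AND 1)) -> 1
  row 7 [00111]: ((0 IMPLIES (0 IMPLIES 0)) IMPLIES ((NOT 1 IMPLIES 0) AND 1)) -> 1
  row 8 [01000]: ((1 IMPLIES (0 IMPLIES 1)) IMPLIES ((NOT 0 IMPLIES 1) AND 0)) -> 0
  row 9 [01001]: ((1 IMPLIES (0 IMPLIES 1)) IMPLIES ((NOT 0 IMPLIES 1) AND 0)) -> 0
  row 10 [01010]: ((1 IMPLIES (0 IMPLIES 1)) IMPLIES ((NOT 1 IMPLIES 1) AND 1)) -> 1
  row 11 [01011]: ((1 IMPLIES (0 IMPLIES 1)) IMPLIES ((NOT 1 IMPLIES 1) AND 1)) -> 1
  row 12 [01100]: ((1 IMPLIES (0 IMPLIES 1)) IMPLIES ((NOT 0 IMPLIES 1) AND 0)) -> 0
  row 13 [01101]: ((1 IMPLIES (0 IMPLIES 1)) IMPLIES ((NOT 0 IMPLIES 1) AND 0)) -> 0
  row 14 [01110]: ((1 IMPLIES (0 IMPLIES 1)) IMPLIES ((NOT 1 IMPLIES 1) AND 1)) -> 1
  row 15 [01111]: ((1 IMPLIES (0 IMPLIES 1)) IMPLIES ((NOT 1 IMPLIES 1) AND 1)) -> 1
  row 16 [10000]: ((0 IMPLIES (1 IMPLIES 0)) IMPLIES ((NOT 0 IMPLIES 0) AND 0)) -> 0
  row 17 [10001]: ((0 IMPLIES (1 IMPLIES 0)) IMPLIES ((NOT 0 IMPLIES 0) AND 0)) -> 0
  row 18 [10010]: ((0 IMPLIES (1 IMPLIES 0)) IMPLIES ((NOT 1 IMPLIES 0) AND 1)) -> 1
  row 19 [10011]: ((0 IMPLIES (1 IMPLIES 0)) IMPLIES ((NOT 1 IMPLIES 0) AND 1)) -> 1
  row 20 [10100]: ((0 IMPLIES (1 IMPLIES 0)) IMPLIES ((NOT 0 IMPLIES 0) AND 0)) -> 0
  row 21 [10101]: ((0 IMPLIES (1 IMPLIES 0)) IMPLIES ((NOT 0 IMPLIES 0) AND 0)) -> 0
  row 22 [10110]: ((0 IMPLIES (1 IMPLIES 0)) IMPLIES ((NOT 1 IMPLIES 0) AND 1)) -> 1
  row 23 [10111]: ((0 IMPLIES (1 IMPLIES 0)) IMPLIES ((NOT 1 IMPLIES 0) AND 1)) -> 1
  row 24 [11000]: ((1 IMPLIES (1 IMPLIES 1)) IMPLIES ((NOT 0 IMPLIES 1) AND 0)) -> 0
  row 25 [11001]: ((1 IMPLIES (1 IMPLIES 1)) IMPLIES ((NOT 0 IMPLIES 1) AND 0)) -> 0
  row 26 [11010]: ((1 IMPLIES (1 IMPLIES 1)) IMPLIES ((NOT 1 IMPLIES 1) AND 1)) -> 1
  row 27 [11011]: ((1 IMPLIES (1 IMPLIES 1)) IMPLIES ((NOT 1 IMPLIES 1) AND 1)) -> 1
  row 28 [11100]: ((1 IMPLIES (1 IMPLIES 1)) IMPLIES ((NOT 0 IMPLIES 1) AND 0)) -> 0
  row 29 [11101]: ((1 IMPLIES (1 IMPLIES 1)) IMPLIES ((NOT 0 IMPLIES 1) AND 0)) -> 0
  row 30 [11110]: ((1 IMPLIES (1 IMPLIES 1)) IMPLIES ((NOT 1 IMPLIES 1) AND 1)) -> 1
  row 31 [11111]: ((1 IMPLIES (1 IMPLIES 1)) IMPLIES ((NOT 1 IMPLIES 1) AND 1)) -> 1
Full result column, 4 rows per line (a,b,c fixed per line; d,e runs 00..11 left to right):
  rows 0-3 [a,b,c=000]: 0011  = hex 3
  rows 4-7 [a,b,c=001]: 0011  = hex 3
  rows 8-11 [a,b,c=010]: 0011  = hex 3
  rows 12-15 [a,b,c=011]: 0011  = hex 3
  rows 16-19 [a,b,c=100]: 0011  = hex 3
  rows 20-23 [a,b,c=101]: 0011  = hex 3
  rows 24-27 [a,b,c=110]: 0011  = hex 3
  rows 28-31 [a,b,c=111]: 0011  = hex 3
Output column (row 0 .. row 31) = 00110011001100110011001100110011
Output column grouped in 4s = 0011 0011 0011 0011 0011 0011 0011 0011 = 0x33333333
Convert to decimal digit by digit (value = value*16 + digit):
  3 -> 3
  3*16 + 3 = 51
  51*16 + 3 = 819
  819*16 + 3 = 13107
  13107*16 + 3 = 209715
  209715*16 + 3 = 3355443
  3355443*16 + 3 = 53687091
  53687091*16 + 3 = 858993459
Decimal = 858993459

858993459
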